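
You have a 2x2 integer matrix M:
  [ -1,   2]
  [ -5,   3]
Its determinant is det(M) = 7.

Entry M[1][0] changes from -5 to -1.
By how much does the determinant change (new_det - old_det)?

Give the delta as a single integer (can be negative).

Cofactor C_10 = -2
Entry delta = -1 - -5 = 4
Det delta = entry_delta * cofactor = 4 * -2 = -8

Answer: -8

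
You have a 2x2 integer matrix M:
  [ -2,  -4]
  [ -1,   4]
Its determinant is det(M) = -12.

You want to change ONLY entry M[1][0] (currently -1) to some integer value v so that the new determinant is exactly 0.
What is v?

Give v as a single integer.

det is linear in entry M[1][0]: det = old_det + (v - -1) * C_10
Cofactor C_10 = 4
Want det = 0: -12 + (v - -1) * 4 = 0
  (v - -1) = 12 / 4 = 3
  v = -1 + (3) = 2

Answer: 2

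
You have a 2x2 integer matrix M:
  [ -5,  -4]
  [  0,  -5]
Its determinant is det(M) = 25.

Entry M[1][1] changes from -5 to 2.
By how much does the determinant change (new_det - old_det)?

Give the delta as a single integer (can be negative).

Cofactor C_11 = -5
Entry delta = 2 - -5 = 7
Det delta = entry_delta * cofactor = 7 * -5 = -35

Answer: -35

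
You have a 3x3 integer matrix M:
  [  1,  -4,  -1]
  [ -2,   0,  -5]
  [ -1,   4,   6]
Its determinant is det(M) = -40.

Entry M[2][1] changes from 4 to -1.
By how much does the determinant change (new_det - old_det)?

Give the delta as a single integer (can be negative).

Answer: -35

Derivation:
Cofactor C_21 = 7
Entry delta = -1 - 4 = -5
Det delta = entry_delta * cofactor = -5 * 7 = -35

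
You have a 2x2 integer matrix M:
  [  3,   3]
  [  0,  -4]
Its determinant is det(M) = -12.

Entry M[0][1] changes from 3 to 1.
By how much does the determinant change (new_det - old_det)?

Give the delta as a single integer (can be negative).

Answer: 0

Derivation:
Cofactor C_01 = 0
Entry delta = 1 - 3 = -2
Det delta = entry_delta * cofactor = -2 * 0 = 0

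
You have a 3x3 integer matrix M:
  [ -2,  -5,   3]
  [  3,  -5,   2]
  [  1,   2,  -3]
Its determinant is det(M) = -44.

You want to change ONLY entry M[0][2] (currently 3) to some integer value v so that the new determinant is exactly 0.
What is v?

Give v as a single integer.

det is linear in entry M[0][2]: det = old_det + (v - 3) * C_02
Cofactor C_02 = 11
Want det = 0: -44 + (v - 3) * 11 = 0
  (v - 3) = 44 / 11 = 4
  v = 3 + (4) = 7

Answer: 7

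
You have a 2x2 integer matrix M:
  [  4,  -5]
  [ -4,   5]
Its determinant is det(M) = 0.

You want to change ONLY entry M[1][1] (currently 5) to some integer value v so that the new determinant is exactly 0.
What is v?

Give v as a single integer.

det is linear in entry M[1][1]: det = old_det + (v - 5) * C_11
Cofactor C_11 = 4
Want det = 0: 0 + (v - 5) * 4 = 0
  (v - 5) = 0 / 4 = 0
  v = 5 + (0) = 5

Answer: 5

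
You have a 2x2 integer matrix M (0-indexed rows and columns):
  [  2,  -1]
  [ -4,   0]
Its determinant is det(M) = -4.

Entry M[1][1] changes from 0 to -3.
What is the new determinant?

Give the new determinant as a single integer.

Answer: -10

Derivation:
det is linear in row 1: changing M[1][1] by delta changes det by delta * cofactor(1,1).
Cofactor C_11 = (-1)^(1+1) * minor(1,1) = 2
Entry delta = -3 - 0 = -3
Det delta = -3 * 2 = -6
New det = -4 + -6 = -10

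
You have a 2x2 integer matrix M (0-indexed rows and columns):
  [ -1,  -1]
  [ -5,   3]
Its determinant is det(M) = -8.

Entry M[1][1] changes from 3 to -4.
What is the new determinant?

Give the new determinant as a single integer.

Answer: -1

Derivation:
det is linear in row 1: changing M[1][1] by delta changes det by delta * cofactor(1,1).
Cofactor C_11 = (-1)^(1+1) * minor(1,1) = -1
Entry delta = -4 - 3 = -7
Det delta = -7 * -1 = 7
New det = -8 + 7 = -1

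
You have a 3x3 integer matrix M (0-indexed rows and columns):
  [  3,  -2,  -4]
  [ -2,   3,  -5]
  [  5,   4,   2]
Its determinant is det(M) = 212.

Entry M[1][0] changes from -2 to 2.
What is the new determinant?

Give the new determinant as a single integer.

Answer: 164

Derivation:
det is linear in row 1: changing M[1][0] by delta changes det by delta * cofactor(1,0).
Cofactor C_10 = (-1)^(1+0) * minor(1,0) = -12
Entry delta = 2 - -2 = 4
Det delta = 4 * -12 = -48
New det = 212 + -48 = 164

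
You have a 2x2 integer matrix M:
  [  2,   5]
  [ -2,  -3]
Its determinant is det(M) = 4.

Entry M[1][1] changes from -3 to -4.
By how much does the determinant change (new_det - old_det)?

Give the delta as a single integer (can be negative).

Answer: -2

Derivation:
Cofactor C_11 = 2
Entry delta = -4 - -3 = -1
Det delta = entry_delta * cofactor = -1 * 2 = -2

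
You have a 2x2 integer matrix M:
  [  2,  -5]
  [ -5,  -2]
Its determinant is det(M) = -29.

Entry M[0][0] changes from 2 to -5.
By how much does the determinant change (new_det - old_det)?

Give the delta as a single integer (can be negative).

Answer: 14

Derivation:
Cofactor C_00 = -2
Entry delta = -5 - 2 = -7
Det delta = entry_delta * cofactor = -7 * -2 = 14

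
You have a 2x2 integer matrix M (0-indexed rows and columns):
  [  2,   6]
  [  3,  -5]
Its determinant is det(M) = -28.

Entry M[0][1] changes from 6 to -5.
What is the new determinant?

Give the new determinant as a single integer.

Answer: 5

Derivation:
det is linear in row 0: changing M[0][1] by delta changes det by delta * cofactor(0,1).
Cofactor C_01 = (-1)^(0+1) * minor(0,1) = -3
Entry delta = -5 - 6 = -11
Det delta = -11 * -3 = 33
New det = -28 + 33 = 5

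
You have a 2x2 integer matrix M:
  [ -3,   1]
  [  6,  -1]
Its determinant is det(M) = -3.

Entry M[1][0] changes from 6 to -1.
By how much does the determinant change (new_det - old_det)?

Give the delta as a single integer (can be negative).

Cofactor C_10 = -1
Entry delta = -1 - 6 = -7
Det delta = entry_delta * cofactor = -7 * -1 = 7

Answer: 7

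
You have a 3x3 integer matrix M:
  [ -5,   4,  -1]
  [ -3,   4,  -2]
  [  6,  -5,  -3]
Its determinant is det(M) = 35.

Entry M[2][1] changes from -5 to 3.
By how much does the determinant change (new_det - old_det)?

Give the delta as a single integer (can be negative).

Cofactor C_21 = -7
Entry delta = 3 - -5 = 8
Det delta = entry_delta * cofactor = 8 * -7 = -56

Answer: -56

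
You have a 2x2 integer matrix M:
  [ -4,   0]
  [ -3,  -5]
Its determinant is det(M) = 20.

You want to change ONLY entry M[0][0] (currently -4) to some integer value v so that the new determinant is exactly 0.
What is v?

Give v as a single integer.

det is linear in entry M[0][0]: det = old_det + (v - -4) * C_00
Cofactor C_00 = -5
Want det = 0: 20 + (v - -4) * -5 = 0
  (v - -4) = -20 / -5 = 4
  v = -4 + (4) = 0

Answer: 0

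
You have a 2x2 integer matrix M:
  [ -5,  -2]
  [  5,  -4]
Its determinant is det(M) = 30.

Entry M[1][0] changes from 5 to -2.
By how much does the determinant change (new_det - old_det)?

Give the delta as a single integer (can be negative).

Answer: -14

Derivation:
Cofactor C_10 = 2
Entry delta = -2 - 5 = -7
Det delta = entry_delta * cofactor = -7 * 2 = -14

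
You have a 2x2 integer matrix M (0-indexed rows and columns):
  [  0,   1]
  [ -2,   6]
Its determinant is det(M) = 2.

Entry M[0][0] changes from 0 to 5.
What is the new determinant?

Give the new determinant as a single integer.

det is linear in row 0: changing M[0][0] by delta changes det by delta * cofactor(0,0).
Cofactor C_00 = (-1)^(0+0) * minor(0,0) = 6
Entry delta = 5 - 0 = 5
Det delta = 5 * 6 = 30
New det = 2 + 30 = 32

Answer: 32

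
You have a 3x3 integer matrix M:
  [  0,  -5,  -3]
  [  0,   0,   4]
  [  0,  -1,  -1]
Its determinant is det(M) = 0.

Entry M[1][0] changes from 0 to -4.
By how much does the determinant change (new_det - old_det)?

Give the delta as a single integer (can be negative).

Cofactor C_10 = -2
Entry delta = -4 - 0 = -4
Det delta = entry_delta * cofactor = -4 * -2 = 8

Answer: 8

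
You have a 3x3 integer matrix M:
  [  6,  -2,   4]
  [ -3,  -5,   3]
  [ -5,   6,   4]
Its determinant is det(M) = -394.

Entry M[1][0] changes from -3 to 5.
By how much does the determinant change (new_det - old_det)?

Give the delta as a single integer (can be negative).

Answer: 256

Derivation:
Cofactor C_10 = 32
Entry delta = 5 - -3 = 8
Det delta = entry_delta * cofactor = 8 * 32 = 256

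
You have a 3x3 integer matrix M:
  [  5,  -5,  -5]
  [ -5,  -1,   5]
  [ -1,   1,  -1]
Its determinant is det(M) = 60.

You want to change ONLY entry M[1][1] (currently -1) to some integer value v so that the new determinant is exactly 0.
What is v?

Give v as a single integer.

det is linear in entry M[1][1]: det = old_det + (v - -1) * C_11
Cofactor C_11 = -10
Want det = 0: 60 + (v - -1) * -10 = 0
  (v - -1) = -60 / -10 = 6
  v = -1 + (6) = 5

Answer: 5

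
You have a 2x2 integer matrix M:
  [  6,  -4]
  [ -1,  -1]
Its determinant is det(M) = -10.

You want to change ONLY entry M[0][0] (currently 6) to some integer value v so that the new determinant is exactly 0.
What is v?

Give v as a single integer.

det is linear in entry M[0][0]: det = old_det + (v - 6) * C_00
Cofactor C_00 = -1
Want det = 0: -10 + (v - 6) * -1 = 0
  (v - 6) = 10 / -1 = -10
  v = 6 + (-10) = -4

Answer: -4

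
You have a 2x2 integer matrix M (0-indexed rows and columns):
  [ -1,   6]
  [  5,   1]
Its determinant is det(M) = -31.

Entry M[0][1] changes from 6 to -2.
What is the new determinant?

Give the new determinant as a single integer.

Answer: 9

Derivation:
det is linear in row 0: changing M[0][1] by delta changes det by delta * cofactor(0,1).
Cofactor C_01 = (-1)^(0+1) * minor(0,1) = -5
Entry delta = -2 - 6 = -8
Det delta = -8 * -5 = 40
New det = -31 + 40 = 9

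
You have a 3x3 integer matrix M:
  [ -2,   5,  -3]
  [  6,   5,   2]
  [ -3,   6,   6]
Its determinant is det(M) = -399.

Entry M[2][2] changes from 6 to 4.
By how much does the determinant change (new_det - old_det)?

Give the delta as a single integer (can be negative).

Answer: 80

Derivation:
Cofactor C_22 = -40
Entry delta = 4 - 6 = -2
Det delta = entry_delta * cofactor = -2 * -40 = 80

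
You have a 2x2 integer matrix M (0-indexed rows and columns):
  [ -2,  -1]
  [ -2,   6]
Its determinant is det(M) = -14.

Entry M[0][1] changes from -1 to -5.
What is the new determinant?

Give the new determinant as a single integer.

det is linear in row 0: changing M[0][1] by delta changes det by delta * cofactor(0,1).
Cofactor C_01 = (-1)^(0+1) * minor(0,1) = 2
Entry delta = -5 - -1 = -4
Det delta = -4 * 2 = -8
New det = -14 + -8 = -22

Answer: -22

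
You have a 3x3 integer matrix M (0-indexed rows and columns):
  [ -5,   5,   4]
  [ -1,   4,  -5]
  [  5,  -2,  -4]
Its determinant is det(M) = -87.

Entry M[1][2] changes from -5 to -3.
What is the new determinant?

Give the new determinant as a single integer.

det is linear in row 1: changing M[1][2] by delta changes det by delta * cofactor(1,2).
Cofactor C_12 = (-1)^(1+2) * minor(1,2) = 15
Entry delta = -3 - -5 = 2
Det delta = 2 * 15 = 30
New det = -87 + 30 = -57

Answer: -57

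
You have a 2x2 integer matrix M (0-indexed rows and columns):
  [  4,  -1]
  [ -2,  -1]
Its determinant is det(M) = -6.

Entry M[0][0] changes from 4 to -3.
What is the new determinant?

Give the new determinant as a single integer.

Answer: 1

Derivation:
det is linear in row 0: changing M[0][0] by delta changes det by delta * cofactor(0,0).
Cofactor C_00 = (-1)^(0+0) * minor(0,0) = -1
Entry delta = -3 - 4 = -7
Det delta = -7 * -1 = 7
New det = -6 + 7 = 1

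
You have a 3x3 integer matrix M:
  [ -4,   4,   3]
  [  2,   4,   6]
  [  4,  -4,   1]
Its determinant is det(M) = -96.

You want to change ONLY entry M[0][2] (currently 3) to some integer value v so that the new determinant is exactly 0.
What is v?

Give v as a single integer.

Answer: -1

Derivation:
det is linear in entry M[0][2]: det = old_det + (v - 3) * C_02
Cofactor C_02 = -24
Want det = 0: -96 + (v - 3) * -24 = 0
  (v - 3) = 96 / -24 = -4
  v = 3 + (-4) = -1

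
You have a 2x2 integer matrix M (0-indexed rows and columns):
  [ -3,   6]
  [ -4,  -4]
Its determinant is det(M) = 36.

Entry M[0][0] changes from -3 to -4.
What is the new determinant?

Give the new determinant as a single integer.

Answer: 40

Derivation:
det is linear in row 0: changing M[0][0] by delta changes det by delta * cofactor(0,0).
Cofactor C_00 = (-1)^(0+0) * minor(0,0) = -4
Entry delta = -4 - -3 = -1
Det delta = -1 * -4 = 4
New det = 36 + 4 = 40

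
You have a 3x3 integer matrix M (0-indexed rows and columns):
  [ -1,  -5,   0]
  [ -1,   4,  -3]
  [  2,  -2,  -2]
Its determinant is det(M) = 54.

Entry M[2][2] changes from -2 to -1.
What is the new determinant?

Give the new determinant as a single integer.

det is linear in row 2: changing M[2][2] by delta changes det by delta * cofactor(2,2).
Cofactor C_22 = (-1)^(2+2) * minor(2,2) = -9
Entry delta = -1 - -2 = 1
Det delta = 1 * -9 = -9
New det = 54 + -9 = 45

Answer: 45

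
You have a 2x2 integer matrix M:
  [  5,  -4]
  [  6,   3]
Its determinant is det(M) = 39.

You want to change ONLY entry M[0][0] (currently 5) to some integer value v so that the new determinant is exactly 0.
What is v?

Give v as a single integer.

Answer: -8

Derivation:
det is linear in entry M[0][0]: det = old_det + (v - 5) * C_00
Cofactor C_00 = 3
Want det = 0: 39 + (v - 5) * 3 = 0
  (v - 5) = -39 / 3 = -13
  v = 5 + (-13) = -8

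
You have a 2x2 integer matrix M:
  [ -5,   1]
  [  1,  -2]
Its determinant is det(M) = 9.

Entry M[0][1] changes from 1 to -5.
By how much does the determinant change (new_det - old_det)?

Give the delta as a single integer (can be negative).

Answer: 6

Derivation:
Cofactor C_01 = -1
Entry delta = -5 - 1 = -6
Det delta = entry_delta * cofactor = -6 * -1 = 6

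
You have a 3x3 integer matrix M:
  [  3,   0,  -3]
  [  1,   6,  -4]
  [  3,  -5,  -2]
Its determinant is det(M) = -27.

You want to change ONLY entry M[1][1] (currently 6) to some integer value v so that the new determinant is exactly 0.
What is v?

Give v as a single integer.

det is linear in entry M[1][1]: det = old_det + (v - 6) * C_11
Cofactor C_11 = 3
Want det = 0: -27 + (v - 6) * 3 = 0
  (v - 6) = 27 / 3 = 9
  v = 6 + (9) = 15

Answer: 15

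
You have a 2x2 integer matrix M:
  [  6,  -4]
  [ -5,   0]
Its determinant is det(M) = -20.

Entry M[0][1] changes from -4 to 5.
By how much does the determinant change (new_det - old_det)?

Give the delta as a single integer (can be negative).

Cofactor C_01 = 5
Entry delta = 5 - -4 = 9
Det delta = entry_delta * cofactor = 9 * 5 = 45

Answer: 45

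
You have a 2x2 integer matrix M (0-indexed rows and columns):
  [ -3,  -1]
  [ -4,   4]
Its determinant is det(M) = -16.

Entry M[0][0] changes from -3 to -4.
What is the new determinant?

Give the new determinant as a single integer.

det is linear in row 0: changing M[0][0] by delta changes det by delta * cofactor(0,0).
Cofactor C_00 = (-1)^(0+0) * minor(0,0) = 4
Entry delta = -4 - -3 = -1
Det delta = -1 * 4 = -4
New det = -16 + -4 = -20

Answer: -20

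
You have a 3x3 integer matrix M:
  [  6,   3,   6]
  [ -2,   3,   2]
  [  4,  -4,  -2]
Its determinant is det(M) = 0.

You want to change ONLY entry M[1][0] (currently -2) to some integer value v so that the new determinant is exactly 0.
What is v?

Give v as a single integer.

Answer: -2

Derivation:
det is linear in entry M[1][0]: det = old_det + (v - -2) * C_10
Cofactor C_10 = -18
Want det = 0: 0 + (v - -2) * -18 = 0
  (v - -2) = 0 / -18 = 0
  v = -2 + (0) = -2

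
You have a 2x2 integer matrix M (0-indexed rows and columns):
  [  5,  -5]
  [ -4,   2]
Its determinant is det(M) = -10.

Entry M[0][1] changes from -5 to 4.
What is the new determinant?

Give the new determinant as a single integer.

Answer: 26

Derivation:
det is linear in row 0: changing M[0][1] by delta changes det by delta * cofactor(0,1).
Cofactor C_01 = (-1)^(0+1) * minor(0,1) = 4
Entry delta = 4 - -5 = 9
Det delta = 9 * 4 = 36
New det = -10 + 36 = 26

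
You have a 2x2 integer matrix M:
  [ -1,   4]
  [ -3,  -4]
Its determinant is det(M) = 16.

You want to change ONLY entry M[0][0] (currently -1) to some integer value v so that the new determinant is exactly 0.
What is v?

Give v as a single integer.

Answer: 3

Derivation:
det is linear in entry M[0][0]: det = old_det + (v - -1) * C_00
Cofactor C_00 = -4
Want det = 0: 16 + (v - -1) * -4 = 0
  (v - -1) = -16 / -4 = 4
  v = -1 + (4) = 3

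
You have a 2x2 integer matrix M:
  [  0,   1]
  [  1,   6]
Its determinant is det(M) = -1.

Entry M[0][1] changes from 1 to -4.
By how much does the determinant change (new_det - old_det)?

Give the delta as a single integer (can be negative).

Cofactor C_01 = -1
Entry delta = -4 - 1 = -5
Det delta = entry_delta * cofactor = -5 * -1 = 5

Answer: 5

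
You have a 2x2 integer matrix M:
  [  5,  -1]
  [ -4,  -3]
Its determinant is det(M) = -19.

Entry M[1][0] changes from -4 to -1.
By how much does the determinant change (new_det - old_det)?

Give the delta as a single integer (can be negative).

Cofactor C_10 = 1
Entry delta = -1 - -4 = 3
Det delta = entry_delta * cofactor = 3 * 1 = 3

Answer: 3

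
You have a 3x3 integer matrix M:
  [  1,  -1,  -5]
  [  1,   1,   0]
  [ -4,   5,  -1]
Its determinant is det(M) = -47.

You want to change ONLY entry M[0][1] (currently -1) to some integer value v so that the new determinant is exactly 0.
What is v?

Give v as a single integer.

Answer: 46

Derivation:
det is linear in entry M[0][1]: det = old_det + (v - -1) * C_01
Cofactor C_01 = 1
Want det = 0: -47 + (v - -1) * 1 = 0
  (v - -1) = 47 / 1 = 47
  v = -1 + (47) = 46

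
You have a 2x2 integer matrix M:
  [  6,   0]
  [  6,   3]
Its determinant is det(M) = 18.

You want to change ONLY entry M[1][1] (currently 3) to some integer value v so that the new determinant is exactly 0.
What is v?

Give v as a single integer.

det is linear in entry M[1][1]: det = old_det + (v - 3) * C_11
Cofactor C_11 = 6
Want det = 0: 18 + (v - 3) * 6 = 0
  (v - 3) = -18 / 6 = -3
  v = 3 + (-3) = 0

Answer: 0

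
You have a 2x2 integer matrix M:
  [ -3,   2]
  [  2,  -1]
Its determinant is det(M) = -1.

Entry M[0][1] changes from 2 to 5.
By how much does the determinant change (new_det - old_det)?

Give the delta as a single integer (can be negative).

Answer: -6

Derivation:
Cofactor C_01 = -2
Entry delta = 5 - 2 = 3
Det delta = entry_delta * cofactor = 3 * -2 = -6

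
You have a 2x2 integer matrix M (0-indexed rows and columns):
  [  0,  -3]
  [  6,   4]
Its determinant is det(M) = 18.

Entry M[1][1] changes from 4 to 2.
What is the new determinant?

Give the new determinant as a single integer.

Answer: 18

Derivation:
det is linear in row 1: changing M[1][1] by delta changes det by delta * cofactor(1,1).
Cofactor C_11 = (-1)^(1+1) * minor(1,1) = 0
Entry delta = 2 - 4 = -2
Det delta = -2 * 0 = 0
New det = 18 + 0 = 18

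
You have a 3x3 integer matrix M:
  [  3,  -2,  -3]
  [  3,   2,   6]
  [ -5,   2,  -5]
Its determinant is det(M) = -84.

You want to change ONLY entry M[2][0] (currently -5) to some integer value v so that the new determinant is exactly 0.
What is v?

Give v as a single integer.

Answer: -19

Derivation:
det is linear in entry M[2][0]: det = old_det + (v - -5) * C_20
Cofactor C_20 = -6
Want det = 0: -84 + (v - -5) * -6 = 0
  (v - -5) = 84 / -6 = -14
  v = -5 + (-14) = -19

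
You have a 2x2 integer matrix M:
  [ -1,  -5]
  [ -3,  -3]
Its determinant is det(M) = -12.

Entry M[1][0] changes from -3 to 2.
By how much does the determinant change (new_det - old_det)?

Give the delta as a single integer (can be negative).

Cofactor C_10 = 5
Entry delta = 2 - -3 = 5
Det delta = entry_delta * cofactor = 5 * 5 = 25

Answer: 25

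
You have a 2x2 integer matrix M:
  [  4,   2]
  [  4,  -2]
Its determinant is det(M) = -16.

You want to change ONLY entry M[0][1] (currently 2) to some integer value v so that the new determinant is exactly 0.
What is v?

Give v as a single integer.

Answer: -2

Derivation:
det is linear in entry M[0][1]: det = old_det + (v - 2) * C_01
Cofactor C_01 = -4
Want det = 0: -16 + (v - 2) * -4 = 0
  (v - 2) = 16 / -4 = -4
  v = 2 + (-4) = -2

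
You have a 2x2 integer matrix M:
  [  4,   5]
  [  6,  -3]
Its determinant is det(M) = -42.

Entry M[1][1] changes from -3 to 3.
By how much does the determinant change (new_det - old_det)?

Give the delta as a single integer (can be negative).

Answer: 24

Derivation:
Cofactor C_11 = 4
Entry delta = 3 - -3 = 6
Det delta = entry_delta * cofactor = 6 * 4 = 24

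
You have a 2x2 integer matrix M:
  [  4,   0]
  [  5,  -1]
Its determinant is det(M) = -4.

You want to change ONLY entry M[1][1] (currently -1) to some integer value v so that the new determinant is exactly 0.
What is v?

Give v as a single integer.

Answer: 0

Derivation:
det is linear in entry M[1][1]: det = old_det + (v - -1) * C_11
Cofactor C_11 = 4
Want det = 0: -4 + (v - -1) * 4 = 0
  (v - -1) = 4 / 4 = 1
  v = -1 + (1) = 0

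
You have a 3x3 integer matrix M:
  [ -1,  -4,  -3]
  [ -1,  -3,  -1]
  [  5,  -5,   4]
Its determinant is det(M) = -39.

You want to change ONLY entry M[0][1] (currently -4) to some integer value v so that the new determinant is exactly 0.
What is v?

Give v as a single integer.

det is linear in entry M[0][1]: det = old_det + (v - -4) * C_01
Cofactor C_01 = -1
Want det = 0: -39 + (v - -4) * -1 = 0
  (v - -4) = 39 / -1 = -39
  v = -4 + (-39) = -43

Answer: -43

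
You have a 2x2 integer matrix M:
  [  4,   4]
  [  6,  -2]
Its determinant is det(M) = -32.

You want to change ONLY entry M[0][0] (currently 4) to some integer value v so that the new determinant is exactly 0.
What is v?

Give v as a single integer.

det is linear in entry M[0][0]: det = old_det + (v - 4) * C_00
Cofactor C_00 = -2
Want det = 0: -32 + (v - 4) * -2 = 0
  (v - 4) = 32 / -2 = -16
  v = 4 + (-16) = -12

Answer: -12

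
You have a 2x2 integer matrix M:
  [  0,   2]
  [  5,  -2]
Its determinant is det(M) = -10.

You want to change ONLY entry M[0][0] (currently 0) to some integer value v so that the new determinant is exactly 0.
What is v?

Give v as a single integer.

Answer: -5

Derivation:
det is linear in entry M[0][0]: det = old_det + (v - 0) * C_00
Cofactor C_00 = -2
Want det = 0: -10 + (v - 0) * -2 = 0
  (v - 0) = 10 / -2 = -5
  v = 0 + (-5) = -5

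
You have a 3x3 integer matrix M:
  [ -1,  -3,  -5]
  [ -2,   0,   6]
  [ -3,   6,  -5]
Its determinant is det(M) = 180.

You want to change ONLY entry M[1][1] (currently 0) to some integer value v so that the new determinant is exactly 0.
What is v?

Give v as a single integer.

Answer: 18

Derivation:
det is linear in entry M[1][1]: det = old_det + (v - 0) * C_11
Cofactor C_11 = -10
Want det = 0: 180 + (v - 0) * -10 = 0
  (v - 0) = -180 / -10 = 18
  v = 0 + (18) = 18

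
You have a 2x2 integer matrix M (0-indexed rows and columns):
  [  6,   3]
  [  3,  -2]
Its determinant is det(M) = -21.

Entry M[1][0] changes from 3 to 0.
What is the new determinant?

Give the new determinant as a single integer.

Answer: -12

Derivation:
det is linear in row 1: changing M[1][0] by delta changes det by delta * cofactor(1,0).
Cofactor C_10 = (-1)^(1+0) * minor(1,0) = -3
Entry delta = 0 - 3 = -3
Det delta = -3 * -3 = 9
New det = -21 + 9 = -12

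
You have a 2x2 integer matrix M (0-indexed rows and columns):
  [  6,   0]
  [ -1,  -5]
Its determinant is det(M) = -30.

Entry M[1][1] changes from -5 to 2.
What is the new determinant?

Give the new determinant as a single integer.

det is linear in row 1: changing M[1][1] by delta changes det by delta * cofactor(1,1).
Cofactor C_11 = (-1)^(1+1) * minor(1,1) = 6
Entry delta = 2 - -5 = 7
Det delta = 7 * 6 = 42
New det = -30 + 42 = 12

Answer: 12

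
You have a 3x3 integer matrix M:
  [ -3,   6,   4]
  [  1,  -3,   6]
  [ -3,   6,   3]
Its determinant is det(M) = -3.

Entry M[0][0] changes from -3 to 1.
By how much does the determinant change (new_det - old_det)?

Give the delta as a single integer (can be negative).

Answer: -180

Derivation:
Cofactor C_00 = -45
Entry delta = 1 - -3 = 4
Det delta = entry_delta * cofactor = 4 * -45 = -180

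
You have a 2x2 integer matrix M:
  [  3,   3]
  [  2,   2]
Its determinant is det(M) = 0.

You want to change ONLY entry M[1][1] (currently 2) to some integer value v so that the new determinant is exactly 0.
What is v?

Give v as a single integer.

Answer: 2

Derivation:
det is linear in entry M[1][1]: det = old_det + (v - 2) * C_11
Cofactor C_11 = 3
Want det = 0: 0 + (v - 2) * 3 = 0
  (v - 2) = 0 / 3 = 0
  v = 2 + (0) = 2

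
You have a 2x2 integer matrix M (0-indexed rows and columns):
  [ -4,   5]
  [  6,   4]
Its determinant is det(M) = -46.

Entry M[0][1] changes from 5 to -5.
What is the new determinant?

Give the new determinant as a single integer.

det is linear in row 0: changing M[0][1] by delta changes det by delta * cofactor(0,1).
Cofactor C_01 = (-1)^(0+1) * minor(0,1) = -6
Entry delta = -5 - 5 = -10
Det delta = -10 * -6 = 60
New det = -46 + 60 = 14

Answer: 14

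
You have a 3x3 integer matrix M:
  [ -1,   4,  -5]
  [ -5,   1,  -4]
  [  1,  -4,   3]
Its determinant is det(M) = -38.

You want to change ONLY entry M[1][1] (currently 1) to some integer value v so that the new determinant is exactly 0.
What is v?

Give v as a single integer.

det is linear in entry M[1][1]: det = old_det + (v - 1) * C_11
Cofactor C_11 = 2
Want det = 0: -38 + (v - 1) * 2 = 0
  (v - 1) = 38 / 2 = 19
  v = 1 + (19) = 20

Answer: 20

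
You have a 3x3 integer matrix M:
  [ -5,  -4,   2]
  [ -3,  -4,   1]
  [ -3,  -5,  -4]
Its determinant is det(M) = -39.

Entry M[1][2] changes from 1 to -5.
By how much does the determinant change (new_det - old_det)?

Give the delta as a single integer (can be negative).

Cofactor C_12 = -13
Entry delta = -5 - 1 = -6
Det delta = entry_delta * cofactor = -6 * -13 = 78

Answer: 78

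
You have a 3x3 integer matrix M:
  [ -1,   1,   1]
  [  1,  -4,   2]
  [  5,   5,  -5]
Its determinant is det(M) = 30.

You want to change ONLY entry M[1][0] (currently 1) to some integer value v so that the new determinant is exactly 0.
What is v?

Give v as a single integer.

det is linear in entry M[1][0]: det = old_det + (v - 1) * C_10
Cofactor C_10 = 10
Want det = 0: 30 + (v - 1) * 10 = 0
  (v - 1) = -30 / 10 = -3
  v = 1 + (-3) = -2

Answer: -2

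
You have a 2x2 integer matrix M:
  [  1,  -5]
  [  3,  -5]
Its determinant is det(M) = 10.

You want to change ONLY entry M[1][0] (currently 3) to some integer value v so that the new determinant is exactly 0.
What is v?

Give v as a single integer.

det is linear in entry M[1][0]: det = old_det + (v - 3) * C_10
Cofactor C_10 = 5
Want det = 0: 10 + (v - 3) * 5 = 0
  (v - 3) = -10 / 5 = -2
  v = 3 + (-2) = 1

Answer: 1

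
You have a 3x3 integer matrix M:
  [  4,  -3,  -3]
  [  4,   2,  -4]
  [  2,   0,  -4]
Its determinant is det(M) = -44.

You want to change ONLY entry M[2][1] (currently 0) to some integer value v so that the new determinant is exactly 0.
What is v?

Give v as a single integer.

Answer: 11

Derivation:
det is linear in entry M[2][1]: det = old_det + (v - 0) * C_21
Cofactor C_21 = 4
Want det = 0: -44 + (v - 0) * 4 = 0
  (v - 0) = 44 / 4 = 11
  v = 0 + (11) = 11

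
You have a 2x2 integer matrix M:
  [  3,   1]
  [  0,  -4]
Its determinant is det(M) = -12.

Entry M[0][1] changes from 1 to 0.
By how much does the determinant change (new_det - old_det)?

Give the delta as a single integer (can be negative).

Cofactor C_01 = 0
Entry delta = 0 - 1 = -1
Det delta = entry_delta * cofactor = -1 * 0 = 0

Answer: 0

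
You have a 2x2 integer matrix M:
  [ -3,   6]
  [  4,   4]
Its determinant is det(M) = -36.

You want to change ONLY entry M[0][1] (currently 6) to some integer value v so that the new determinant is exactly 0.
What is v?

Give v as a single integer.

det is linear in entry M[0][1]: det = old_det + (v - 6) * C_01
Cofactor C_01 = -4
Want det = 0: -36 + (v - 6) * -4 = 0
  (v - 6) = 36 / -4 = -9
  v = 6 + (-9) = -3

Answer: -3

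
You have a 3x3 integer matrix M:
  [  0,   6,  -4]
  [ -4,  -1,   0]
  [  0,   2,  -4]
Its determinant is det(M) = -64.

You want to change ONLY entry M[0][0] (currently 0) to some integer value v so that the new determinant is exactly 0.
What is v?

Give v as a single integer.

Answer: 16

Derivation:
det is linear in entry M[0][0]: det = old_det + (v - 0) * C_00
Cofactor C_00 = 4
Want det = 0: -64 + (v - 0) * 4 = 0
  (v - 0) = 64 / 4 = 16
  v = 0 + (16) = 16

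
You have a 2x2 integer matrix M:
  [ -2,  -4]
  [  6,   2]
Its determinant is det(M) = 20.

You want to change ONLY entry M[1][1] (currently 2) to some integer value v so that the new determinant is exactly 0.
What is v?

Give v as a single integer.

det is linear in entry M[1][1]: det = old_det + (v - 2) * C_11
Cofactor C_11 = -2
Want det = 0: 20 + (v - 2) * -2 = 0
  (v - 2) = -20 / -2 = 10
  v = 2 + (10) = 12

Answer: 12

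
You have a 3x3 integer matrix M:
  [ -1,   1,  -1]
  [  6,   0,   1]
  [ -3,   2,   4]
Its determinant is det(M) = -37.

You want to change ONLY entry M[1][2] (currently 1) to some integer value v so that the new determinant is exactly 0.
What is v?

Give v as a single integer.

Answer: -36

Derivation:
det is linear in entry M[1][2]: det = old_det + (v - 1) * C_12
Cofactor C_12 = -1
Want det = 0: -37 + (v - 1) * -1 = 0
  (v - 1) = 37 / -1 = -37
  v = 1 + (-37) = -36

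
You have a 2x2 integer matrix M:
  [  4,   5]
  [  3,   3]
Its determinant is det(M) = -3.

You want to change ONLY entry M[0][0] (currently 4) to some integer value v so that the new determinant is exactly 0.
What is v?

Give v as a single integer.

det is linear in entry M[0][0]: det = old_det + (v - 4) * C_00
Cofactor C_00 = 3
Want det = 0: -3 + (v - 4) * 3 = 0
  (v - 4) = 3 / 3 = 1
  v = 4 + (1) = 5

Answer: 5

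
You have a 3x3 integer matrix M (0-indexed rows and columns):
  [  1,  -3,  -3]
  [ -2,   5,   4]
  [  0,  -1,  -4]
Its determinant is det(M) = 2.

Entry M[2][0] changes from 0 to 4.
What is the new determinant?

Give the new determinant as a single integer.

Answer: 14

Derivation:
det is linear in row 2: changing M[2][0] by delta changes det by delta * cofactor(2,0).
Cofactor C_20 = (-1)^(2+0) * minor(2,0) = 3
Entry delta = 4 - 0 = 4
Det delta = 4 * 3 = 12
New det = 2 + 12 = 14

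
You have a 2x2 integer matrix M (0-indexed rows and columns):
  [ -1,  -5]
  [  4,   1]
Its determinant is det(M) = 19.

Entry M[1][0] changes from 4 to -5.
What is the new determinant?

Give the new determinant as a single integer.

Answer: -26

Derivation:
det is linear in row 1: changing M[1][0] by delta changes det by delta * cofactor(1,0).
Cofactor C_10 = (-1)^(1+0) * minor(1,0) = 5
Entry delta = -5 - 4 = -9
Det delta = -9 * 5 = -45
New det = 19 + -45 = -26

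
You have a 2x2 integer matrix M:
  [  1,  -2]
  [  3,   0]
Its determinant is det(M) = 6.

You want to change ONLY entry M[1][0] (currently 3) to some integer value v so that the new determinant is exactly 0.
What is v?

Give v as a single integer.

det is linear in entry M[1][0]: det = old_det + (v - 3) * C_10
Cofactor C_10 = 2
Want det = 0: 6 + (v - 3) * 2 = 0
  (v - 3) = -6 / 2 = -3
  v = 3 + (-3) = 0

Answer: 0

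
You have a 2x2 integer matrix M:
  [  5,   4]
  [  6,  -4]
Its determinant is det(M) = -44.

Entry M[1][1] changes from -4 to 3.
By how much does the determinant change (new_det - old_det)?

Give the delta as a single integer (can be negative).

Answer: 35

Derivation:
Cofactor C_11 = 5
Entry delta = 3 - -4 = 7
Det delta = entry_delta * cofactor = 7 * 5 = 35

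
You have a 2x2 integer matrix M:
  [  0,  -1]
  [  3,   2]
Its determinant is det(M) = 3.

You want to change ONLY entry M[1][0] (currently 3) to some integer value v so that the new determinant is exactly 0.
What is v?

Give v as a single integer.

Answer: 0

Derivation:
det is linear in entry M[1][0]: det = old_det + (v - 3) * C_10
Cofactor C_10 = 1
Want det = 0: 3 + (v - 3) * 1 = 0
  (v - 3) = -3 / 1 = -3
  v = 3 + (-3) = 0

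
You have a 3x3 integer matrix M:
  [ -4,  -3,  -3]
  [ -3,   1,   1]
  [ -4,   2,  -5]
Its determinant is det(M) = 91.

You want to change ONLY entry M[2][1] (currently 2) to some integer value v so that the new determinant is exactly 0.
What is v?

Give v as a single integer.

det is linear in entry M[2][1]: det = old_det + (v - 2) * C_21
Cofactor C_21 = 13
Want det = 0: 91 + (v - 2) * 13 = 0
  (v - 2) = -91 / 13 = -7
  v = 2 + (-7) = -5

Answer: -5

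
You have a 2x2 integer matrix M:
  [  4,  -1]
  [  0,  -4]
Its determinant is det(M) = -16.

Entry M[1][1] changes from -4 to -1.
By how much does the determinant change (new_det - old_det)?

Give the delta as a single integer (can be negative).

Answer: 12

Derivation:
Cofactor C_11 = 4
Entry delta = -1 - -4 = 3
Det delta = entry_delta * cofactor = 3 * 4 = 12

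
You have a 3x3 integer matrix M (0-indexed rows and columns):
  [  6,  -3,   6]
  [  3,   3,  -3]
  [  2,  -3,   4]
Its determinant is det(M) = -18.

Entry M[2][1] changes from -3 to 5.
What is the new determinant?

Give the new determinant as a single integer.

det is linear in row 2: changing M[2][1] by delta changes det by delta * cofactor(2,1).
Cofactor C_21 = (-1)^(2+1) * minor(2,1) = 36
Entry delta = 5 - -3 = 8
Det delta = 8 * 36 = 288
New det = -18 + 288 = 270

Answer: 270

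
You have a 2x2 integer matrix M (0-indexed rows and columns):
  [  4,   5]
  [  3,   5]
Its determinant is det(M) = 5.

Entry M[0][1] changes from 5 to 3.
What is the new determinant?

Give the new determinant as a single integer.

Answer: 11

Derivation:
det is linear in row 0: changing M[0][1] by delta changes det by delta * cofactor(0,1).
Cofactor C_01 = (-1)^(0+1) * minor(0,1) = -3
Entry delta = 3 - 5 = -2
Det delta = -2 * -3 = 6
New det = 5 + 6 = 11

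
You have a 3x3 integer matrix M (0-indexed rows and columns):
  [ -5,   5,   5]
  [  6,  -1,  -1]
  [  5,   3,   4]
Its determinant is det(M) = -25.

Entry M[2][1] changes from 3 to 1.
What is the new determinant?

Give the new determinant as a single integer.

det is linear in row 2: changing M[2][1] by delta changes det by delta * cofactor(2,1).
Cofactor C_21 = (-1)^(2+1) * minor(2,1) = 25
Entry delta = 1 - 3 = -2
Det delta = -2 * 25 = -50
New det = -25 + -50 = -75

Answer: -75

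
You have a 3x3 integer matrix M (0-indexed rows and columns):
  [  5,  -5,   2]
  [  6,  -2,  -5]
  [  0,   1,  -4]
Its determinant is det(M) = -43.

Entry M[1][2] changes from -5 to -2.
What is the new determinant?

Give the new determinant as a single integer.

Answer: -58

Derivation:
det is linear in row 1: changing M[1][2] by delta changes det by delta * cofactor(1,2).
Cofactor C_12 = (-1)^(1+2) * minor(1,2) = -5
Entry delta = -2 - -5 = 3
Det delta = 3 * -5 = -15
New det = -43 + -15 = -58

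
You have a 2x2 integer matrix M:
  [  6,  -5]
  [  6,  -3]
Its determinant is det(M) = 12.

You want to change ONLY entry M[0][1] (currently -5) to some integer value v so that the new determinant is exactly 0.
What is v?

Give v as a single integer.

Answer: -3

Derivation:
det is linear in entry M[0][1]: det = old_det + (v - -5) * C_01
Cofactor C_01 = -6
Want det = 0: 12 + (v - -5) * -6 = 0
  (v - -5) = -12 / -6 = 2
  v = -5 + (2) = -3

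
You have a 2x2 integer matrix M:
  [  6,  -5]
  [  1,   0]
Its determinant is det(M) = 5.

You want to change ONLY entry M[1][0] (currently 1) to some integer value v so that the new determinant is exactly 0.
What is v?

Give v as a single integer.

Answer: 0

Derivation:
det is linear in entry M[1][0]: det = old_det + (v - 1) * C_10
Cofactor C_10 = 5
Want det = 0: 5 + (v - 1) * 5 = 0
  (v - 1) = -5 / 5 = -1
  v = 1 + (-1) = 0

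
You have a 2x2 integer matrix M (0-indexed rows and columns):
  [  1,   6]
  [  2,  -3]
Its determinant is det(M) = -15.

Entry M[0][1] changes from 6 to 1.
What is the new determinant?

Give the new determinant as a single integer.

det is linear in row 0: changing M[0][1] by delta changes det by delta * cofactor(0,1).
Cofactor C_01 = (-1)^(0+1) * minor(0,1) = -2
Entry delta = 1 - 6 = -5
Det delta = -5 * -2 = 10
New det = -15 + 10 = -5

Answer: -5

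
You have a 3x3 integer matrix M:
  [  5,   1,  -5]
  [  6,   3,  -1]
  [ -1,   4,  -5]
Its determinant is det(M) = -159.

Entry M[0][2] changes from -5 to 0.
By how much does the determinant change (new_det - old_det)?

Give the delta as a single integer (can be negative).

Answer: 135

Derivation:
Cofactor C_02 = 27
Entry delta = 0 - -5 = 5
Det delta = entry_delta * cofactor = 5 * 27 = 135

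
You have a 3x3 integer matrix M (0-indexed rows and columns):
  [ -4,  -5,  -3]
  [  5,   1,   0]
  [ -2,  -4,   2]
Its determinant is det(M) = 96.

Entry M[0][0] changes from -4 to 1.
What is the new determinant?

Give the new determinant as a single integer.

Answer: 106

Derivation:
det is linear in row 0: changing M[0][0] by delta changes det by delta * cofactor(0,0).
Cofactor C_00 = (-1)^(0+0) * minor(0,0) = 2
Entry delta = 1 - -4 = 5
Det delta = 5 * 2 = 10
New det = 96 + 10 = 106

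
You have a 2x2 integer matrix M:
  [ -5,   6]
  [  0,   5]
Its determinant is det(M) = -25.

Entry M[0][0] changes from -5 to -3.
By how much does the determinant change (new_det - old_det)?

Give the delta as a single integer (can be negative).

Answer: 10

Derivation:
Cofactor C_00 = 5
Entry delta = -3 - -5 = 2
Det delta = entry_delta * cofactor = 2 * 5 = 10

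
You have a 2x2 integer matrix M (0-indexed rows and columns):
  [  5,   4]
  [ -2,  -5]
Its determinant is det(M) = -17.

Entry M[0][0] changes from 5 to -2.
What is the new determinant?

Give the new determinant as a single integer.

det is linear in row 0: changing M[0][0] by delta changes det by delta * cofactor(0,0).
Cofactor C_00 = (-1)^(0+0) * minor(0,0) = -5
Entry delta = -2 - 5 = -7
Det delta = -7 * -5 = 35
New det = -17 + 35 = 18

Answer: 18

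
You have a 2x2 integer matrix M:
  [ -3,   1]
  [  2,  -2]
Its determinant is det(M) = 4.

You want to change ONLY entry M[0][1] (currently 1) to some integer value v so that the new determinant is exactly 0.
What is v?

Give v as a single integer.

det is linear in entry M[0][1]: det = old_det + (v - 1) * C_01
Cofactor C_01 = -2
Want det = 0: 4 + (v - 1) * -2 = 0
  (v - 1) = -4 / -2 = 2
  v = 1 + (2) = 3

Answer: 3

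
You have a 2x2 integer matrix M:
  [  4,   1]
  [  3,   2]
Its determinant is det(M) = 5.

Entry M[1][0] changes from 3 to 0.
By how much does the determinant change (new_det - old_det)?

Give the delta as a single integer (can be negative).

Cofactor C_10 = -1
Entry delta = 0 - 3 = -3
Det delta = entry_delta * cofactor = -3 * -1 = 3

Answer: 3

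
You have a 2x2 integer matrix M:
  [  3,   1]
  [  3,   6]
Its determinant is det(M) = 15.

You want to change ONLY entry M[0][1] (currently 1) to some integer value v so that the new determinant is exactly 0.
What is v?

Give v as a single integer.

det is linear in entry M[0][1]: det = old_det + (v - 1) * C_01
Cofactor C_01 = -3
Want det = 0: 15 + (v - 1) * -3 = 0
  (v - 1) = -15 / -3 = 5
  v = 1 + (5) = 6

Answer: 6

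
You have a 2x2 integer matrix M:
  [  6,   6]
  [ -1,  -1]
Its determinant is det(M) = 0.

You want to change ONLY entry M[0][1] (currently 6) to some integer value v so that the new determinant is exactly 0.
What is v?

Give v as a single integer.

det is linear in entry M[0][1]: det = old_det + (v - 6) * C_01
Cofactor C_01 = 1
Want det = 0: 0 + (v - 6) * 1 = 0
  (v - 6) = 0 / 1 = 0
  v = 6 + (0) = 6

Answer: 6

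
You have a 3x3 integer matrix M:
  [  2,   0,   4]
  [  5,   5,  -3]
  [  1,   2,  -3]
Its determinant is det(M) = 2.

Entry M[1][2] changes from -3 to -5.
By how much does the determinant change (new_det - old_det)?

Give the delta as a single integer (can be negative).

Cofactor C_12 = -4
Entry delta = -5 - -3 = -2
Det delta = entry_delta * cofactor = -2 * -4 = 8

Answer: 8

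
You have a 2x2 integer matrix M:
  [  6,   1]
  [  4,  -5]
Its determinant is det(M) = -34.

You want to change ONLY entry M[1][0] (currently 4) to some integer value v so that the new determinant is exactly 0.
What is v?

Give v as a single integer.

Answer: -30

Derivation:
det is linear in entry M[1][0]: det = old_det + (v - 4) * C_10
Cofactor C_10 = -1
Want det = 0: -34 + (v - 4) * -1 = 0
  (v - 4) = 34 / -1 = -34
  v = 4 + (-34) = -30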